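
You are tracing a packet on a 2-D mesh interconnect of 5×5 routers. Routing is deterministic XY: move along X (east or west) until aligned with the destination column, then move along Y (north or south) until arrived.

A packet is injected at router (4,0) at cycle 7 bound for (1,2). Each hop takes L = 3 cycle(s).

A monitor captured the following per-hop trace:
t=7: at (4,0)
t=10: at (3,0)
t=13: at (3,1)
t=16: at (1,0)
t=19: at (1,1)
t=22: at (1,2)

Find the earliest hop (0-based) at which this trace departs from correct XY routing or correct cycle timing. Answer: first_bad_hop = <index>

first_bad_hop = 2

hop 1: step (-1,+0), +3 cyc — ok
hop 2: step (+0,+1), +3 cyc — BAD: Y-move but x=3≠1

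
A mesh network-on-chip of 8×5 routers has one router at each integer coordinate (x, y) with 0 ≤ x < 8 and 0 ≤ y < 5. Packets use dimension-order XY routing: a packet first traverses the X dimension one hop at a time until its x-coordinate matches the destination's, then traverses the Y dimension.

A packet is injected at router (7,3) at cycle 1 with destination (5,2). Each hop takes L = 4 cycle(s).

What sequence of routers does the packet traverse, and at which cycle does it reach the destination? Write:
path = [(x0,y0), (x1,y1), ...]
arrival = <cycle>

path = [(7,3), (6,3), (5,3), (5,2)]
arrival = 13

hop 0: (7,3) @ cyc 1
hop 1: (6,3) @ cyc 5  [W]
hop 2: (5,3) @ cyc 9  [W]
hop 3: (5,2) @ cyc 13  [S]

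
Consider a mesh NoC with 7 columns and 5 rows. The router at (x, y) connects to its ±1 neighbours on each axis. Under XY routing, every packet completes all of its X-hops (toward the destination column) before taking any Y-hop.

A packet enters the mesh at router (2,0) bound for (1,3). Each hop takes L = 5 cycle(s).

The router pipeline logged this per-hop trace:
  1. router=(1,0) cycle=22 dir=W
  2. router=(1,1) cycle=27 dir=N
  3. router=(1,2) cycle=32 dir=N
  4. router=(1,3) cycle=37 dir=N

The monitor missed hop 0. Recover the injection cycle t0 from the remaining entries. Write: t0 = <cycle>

At hop 1 the cycle is 22; in general cyc_k = t0 + kL.
Subtract one hop: t0 = 22 − 5 = 17.

t0 = 17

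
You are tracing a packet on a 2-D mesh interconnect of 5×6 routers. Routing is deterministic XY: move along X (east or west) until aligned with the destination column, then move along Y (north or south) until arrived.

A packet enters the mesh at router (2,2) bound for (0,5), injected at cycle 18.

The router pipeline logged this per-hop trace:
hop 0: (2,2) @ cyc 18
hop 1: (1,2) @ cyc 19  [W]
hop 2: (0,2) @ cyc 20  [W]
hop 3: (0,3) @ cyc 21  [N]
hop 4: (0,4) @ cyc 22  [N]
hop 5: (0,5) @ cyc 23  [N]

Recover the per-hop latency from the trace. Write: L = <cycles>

From hop 0 (18) to hop 1 (19): +1 cycles.
One hop costs L cycles, so L = 1.

L = 1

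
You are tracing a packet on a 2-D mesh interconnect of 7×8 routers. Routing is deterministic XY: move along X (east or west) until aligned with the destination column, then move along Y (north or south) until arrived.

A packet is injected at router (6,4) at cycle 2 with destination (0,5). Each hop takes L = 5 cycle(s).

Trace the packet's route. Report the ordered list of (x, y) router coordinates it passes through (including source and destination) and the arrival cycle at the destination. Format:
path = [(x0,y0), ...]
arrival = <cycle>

path = [(6,4), (5,4), (4,4), (3,4), (2,4), (1,4), (0,4), (0,5)]
arrival = 37

hop 0: (6,4) @ cyc 2
hop 1: (5,4) @ cyc 7  [W]
hop 2: (4,4) @ cyc 12  [W]
hop 3: (3,4) @ cyc 17  [W]
hop 4: (2,4) @ cyc 22  [W]
hop 5: (1,4) @ cyc 27  [W]
hop 6: (0,4) @ cyc 32  [W]
hop 7: (0,5) @ cyc 37  [N]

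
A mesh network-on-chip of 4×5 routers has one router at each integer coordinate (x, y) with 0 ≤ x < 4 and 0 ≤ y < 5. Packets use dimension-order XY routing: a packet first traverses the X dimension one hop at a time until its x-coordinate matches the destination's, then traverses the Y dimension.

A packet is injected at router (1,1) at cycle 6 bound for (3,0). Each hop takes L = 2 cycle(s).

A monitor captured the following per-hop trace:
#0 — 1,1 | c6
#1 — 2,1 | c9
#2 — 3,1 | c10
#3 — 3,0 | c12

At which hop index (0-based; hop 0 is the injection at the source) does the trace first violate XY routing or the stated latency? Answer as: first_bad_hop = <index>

check 1→ d=(1,0) cyc+3: BAD: Δcyc=3≠L

first_bad_hop = 1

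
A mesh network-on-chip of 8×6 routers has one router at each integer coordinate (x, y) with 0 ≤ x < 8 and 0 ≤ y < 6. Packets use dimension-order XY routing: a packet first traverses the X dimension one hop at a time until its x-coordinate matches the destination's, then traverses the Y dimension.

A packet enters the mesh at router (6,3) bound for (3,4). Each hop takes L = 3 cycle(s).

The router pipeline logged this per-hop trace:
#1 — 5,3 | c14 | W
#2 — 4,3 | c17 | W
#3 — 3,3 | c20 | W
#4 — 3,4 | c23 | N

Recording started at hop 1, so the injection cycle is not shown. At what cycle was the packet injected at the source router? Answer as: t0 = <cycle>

At hop 1 the cycle is 14; in general cyc_k = t0 + kL.
t0 = cyc[1] − L = 14 − 3 = 11.

t0 = 11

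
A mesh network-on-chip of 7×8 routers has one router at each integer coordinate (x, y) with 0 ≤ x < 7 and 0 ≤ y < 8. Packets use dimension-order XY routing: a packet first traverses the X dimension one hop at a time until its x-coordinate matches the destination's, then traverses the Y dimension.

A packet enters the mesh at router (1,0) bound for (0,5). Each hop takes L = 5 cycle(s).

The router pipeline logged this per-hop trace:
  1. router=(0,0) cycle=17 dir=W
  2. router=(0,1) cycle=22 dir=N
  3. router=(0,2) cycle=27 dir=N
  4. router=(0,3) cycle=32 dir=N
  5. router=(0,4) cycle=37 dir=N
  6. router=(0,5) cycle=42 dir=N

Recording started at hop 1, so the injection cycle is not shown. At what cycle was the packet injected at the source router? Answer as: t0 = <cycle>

cyc[1] = 17 and cyc[k] = t0 + k·L for every k.
Therefore t0 = 17 − L = 12.

t0 = 12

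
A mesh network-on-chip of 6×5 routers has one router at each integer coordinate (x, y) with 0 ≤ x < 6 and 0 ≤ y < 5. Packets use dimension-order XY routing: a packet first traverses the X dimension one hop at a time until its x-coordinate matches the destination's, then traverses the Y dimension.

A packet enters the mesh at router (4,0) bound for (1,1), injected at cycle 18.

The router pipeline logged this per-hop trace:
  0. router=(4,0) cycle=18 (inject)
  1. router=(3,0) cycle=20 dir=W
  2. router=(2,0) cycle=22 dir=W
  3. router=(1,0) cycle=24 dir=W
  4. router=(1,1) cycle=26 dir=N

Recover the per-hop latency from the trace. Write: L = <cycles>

Between hops 0 and 1 the cycle counter advances 20 − 18 = 2.
That increment is L by definition: L = 2.

L = 2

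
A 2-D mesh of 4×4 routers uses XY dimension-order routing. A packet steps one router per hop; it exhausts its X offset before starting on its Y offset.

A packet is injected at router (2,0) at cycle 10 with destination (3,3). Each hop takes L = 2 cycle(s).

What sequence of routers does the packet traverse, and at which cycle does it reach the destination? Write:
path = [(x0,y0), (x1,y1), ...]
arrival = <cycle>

path = [(2,0), (3,0), (3,1), (3,2), (3,3)]
arrival = 18

[0] x=2 y=0 t=10
[1] x=3 y=0 t=12 →E
[2] x=3 y=1 t=14 →N
[3] x=3 y=2 t=16 →N
[4] x=3 y=3 t=18 →N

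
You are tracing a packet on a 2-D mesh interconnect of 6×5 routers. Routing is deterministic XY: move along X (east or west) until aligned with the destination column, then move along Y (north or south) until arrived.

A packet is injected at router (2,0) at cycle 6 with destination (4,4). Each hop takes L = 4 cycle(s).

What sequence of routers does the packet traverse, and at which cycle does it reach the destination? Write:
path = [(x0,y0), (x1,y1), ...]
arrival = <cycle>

path = [(2,0), (3,0), (4,0), (4,1), (4,2), (4,3), (4,4)]
arrival = 30

  0. router=(2,0) cycle=6 (inject)
  1. router=(3,0) cycle=10 dir=E
  2. router=(4,0) cycle=14 dir=E
  3. router=(4,1) cycle=18 dir=N
  4. router=(4,2) cycle=22 dir=N
  5. router=(4,3) cycle=26 dir=N
  6. router=(4,4) cycle=30 dir=N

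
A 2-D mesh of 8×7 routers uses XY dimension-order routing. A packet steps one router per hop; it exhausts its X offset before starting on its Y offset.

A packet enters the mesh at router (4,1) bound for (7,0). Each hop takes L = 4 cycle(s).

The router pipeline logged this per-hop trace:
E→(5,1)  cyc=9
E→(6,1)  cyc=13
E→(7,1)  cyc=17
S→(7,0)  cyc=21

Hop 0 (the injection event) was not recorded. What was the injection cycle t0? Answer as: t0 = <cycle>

t0 = 5

The first recorded entry is hop 1 at cycle 9.
So t0 = 9 − 1·4 = 5.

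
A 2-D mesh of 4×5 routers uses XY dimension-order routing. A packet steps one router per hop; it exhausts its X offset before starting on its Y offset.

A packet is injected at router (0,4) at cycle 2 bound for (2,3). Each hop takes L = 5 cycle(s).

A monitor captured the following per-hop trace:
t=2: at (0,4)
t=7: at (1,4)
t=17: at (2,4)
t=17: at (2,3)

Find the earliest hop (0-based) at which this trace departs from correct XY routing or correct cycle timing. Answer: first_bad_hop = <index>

first_bad_hop = 2

  1: Δx=+1 Δy=+0 Δt=5 [ok]
  2: Δx=+1 Δy=+0 Δt=10 [BAD: Δcyc=10≠L]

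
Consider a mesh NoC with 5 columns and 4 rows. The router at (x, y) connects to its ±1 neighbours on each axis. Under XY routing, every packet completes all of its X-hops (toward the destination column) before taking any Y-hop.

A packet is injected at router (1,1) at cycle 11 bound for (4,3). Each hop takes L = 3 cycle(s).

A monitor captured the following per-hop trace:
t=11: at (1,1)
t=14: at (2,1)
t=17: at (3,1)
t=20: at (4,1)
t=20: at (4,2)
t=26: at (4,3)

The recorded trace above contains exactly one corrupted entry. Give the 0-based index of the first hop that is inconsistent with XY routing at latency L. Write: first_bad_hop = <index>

first_bad_hop = 4

  1: Δx=+1 Δy=+0 Δt=3 [ok]
  2: Δx=+1 Δy=+0 Δt=3 [ok]
  3: Δx=+1 Δy=+0 Δt=3 [ok]
  4: Δx=+0 Δy=+1 Δt=0 [BAD: Δcyc=0≠L]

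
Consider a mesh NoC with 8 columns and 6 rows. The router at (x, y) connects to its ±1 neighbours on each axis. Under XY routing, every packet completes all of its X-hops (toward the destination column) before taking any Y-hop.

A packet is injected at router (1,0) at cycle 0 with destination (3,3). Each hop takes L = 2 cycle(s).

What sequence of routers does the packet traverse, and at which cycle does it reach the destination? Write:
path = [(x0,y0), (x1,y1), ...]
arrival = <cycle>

path = [(1,0), (2,0), (3,0), (3,1), (3,2), (3,3)]
arrival = 10

[0] x=1 y=0 t=0
[1] x=2 y=0 t=2 →E
[2] x=3 y=0 t=4 →E
[3] x=3 y=1 t=6 →N
[4] x=3 y=2 t=8 →N
[5] x=3 y=3 t=10 →N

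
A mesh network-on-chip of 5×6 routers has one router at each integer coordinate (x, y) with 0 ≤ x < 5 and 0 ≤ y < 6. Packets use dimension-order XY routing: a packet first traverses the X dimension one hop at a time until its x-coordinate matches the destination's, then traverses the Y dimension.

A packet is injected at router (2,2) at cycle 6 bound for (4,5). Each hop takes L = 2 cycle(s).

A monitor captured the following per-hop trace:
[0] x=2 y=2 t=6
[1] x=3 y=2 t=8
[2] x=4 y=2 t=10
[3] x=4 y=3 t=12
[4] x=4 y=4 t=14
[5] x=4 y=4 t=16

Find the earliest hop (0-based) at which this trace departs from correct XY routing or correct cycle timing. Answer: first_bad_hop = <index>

first_bad_hop = 5

  1: Δx=+1 Δy=+0 Δt=2 [ok]
  2: Δx=+1 Δy=+0 Δt=2 [ok]
  3: Δx=+0 Δy=+1 Δt=2 [ok]
  4: Δx=+0 Δy=+1 Δt=2 [ok]
  5: Δx=+0 Δy=+0 Δt=2 [BAD: non-unit step]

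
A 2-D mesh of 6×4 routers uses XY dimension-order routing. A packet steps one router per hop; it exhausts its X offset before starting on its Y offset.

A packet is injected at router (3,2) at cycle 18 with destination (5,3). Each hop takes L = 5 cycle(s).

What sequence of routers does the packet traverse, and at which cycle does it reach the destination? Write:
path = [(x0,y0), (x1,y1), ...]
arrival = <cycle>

path = [(3,2), (4,2), (5,2), (5,3)]
arrival = 33

hop 0: (3,2) @ cyc 18
hop 1: (4,2) @ cyc 23  [E]
hop 2: (5,2) @ cyc 28  [E]
hop 3: (5,3) @ cyc 33  [N]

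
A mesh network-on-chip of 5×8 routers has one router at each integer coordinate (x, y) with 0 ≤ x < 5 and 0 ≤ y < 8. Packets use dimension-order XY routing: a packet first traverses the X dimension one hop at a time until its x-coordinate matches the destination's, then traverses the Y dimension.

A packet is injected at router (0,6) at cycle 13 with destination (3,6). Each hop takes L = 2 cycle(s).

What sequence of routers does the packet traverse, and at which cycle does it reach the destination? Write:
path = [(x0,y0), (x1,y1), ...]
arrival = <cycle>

src (0,6)  cyc=13
E→(1,6)  cyc=15
E→(2,6)  cyc=17
E→(3,6)  cyc=19

path = [(0,6), (1,6), (2,6), (3,6)]
arrival = 19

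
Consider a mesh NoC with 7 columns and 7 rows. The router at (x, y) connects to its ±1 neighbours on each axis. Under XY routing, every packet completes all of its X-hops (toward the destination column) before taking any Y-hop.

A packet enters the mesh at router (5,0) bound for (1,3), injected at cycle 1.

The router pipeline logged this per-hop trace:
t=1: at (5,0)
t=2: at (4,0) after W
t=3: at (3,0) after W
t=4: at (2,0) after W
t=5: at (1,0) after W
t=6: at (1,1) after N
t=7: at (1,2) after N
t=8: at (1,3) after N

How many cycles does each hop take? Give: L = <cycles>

From hop 0 (1) to hop 1 (2): +1 cycles.
Per-hop latency L = Δcyc = 1.

L = 1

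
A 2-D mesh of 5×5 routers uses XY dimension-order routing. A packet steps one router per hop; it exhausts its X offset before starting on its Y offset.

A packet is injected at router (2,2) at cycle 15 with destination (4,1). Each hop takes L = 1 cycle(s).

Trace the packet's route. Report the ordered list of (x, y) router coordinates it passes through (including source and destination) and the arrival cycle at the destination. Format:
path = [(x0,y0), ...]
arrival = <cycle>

path = [(2,2), (3,2), (4,2), (4,1)]
arrival = 18

t=15: at (2,2)
t=16: at (3,2) after E
t=17: at (4,2) after E
t=18: at (4,1) after S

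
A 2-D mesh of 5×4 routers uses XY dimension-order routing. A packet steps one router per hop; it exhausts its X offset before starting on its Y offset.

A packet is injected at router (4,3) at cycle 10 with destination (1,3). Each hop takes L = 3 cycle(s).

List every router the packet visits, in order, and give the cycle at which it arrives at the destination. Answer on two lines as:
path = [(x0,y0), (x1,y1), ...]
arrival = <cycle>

hop 0: (4,3) @ cyc 10
hop 1: (3,3) @ cyc 13  [W]
hop 2: (2,3) @ cyc 16  [W]
hop 3: (1,3) @ cyc 19  [W]

path = [(4,3), (3,3), (2,3), (1,3)]
arrival = 19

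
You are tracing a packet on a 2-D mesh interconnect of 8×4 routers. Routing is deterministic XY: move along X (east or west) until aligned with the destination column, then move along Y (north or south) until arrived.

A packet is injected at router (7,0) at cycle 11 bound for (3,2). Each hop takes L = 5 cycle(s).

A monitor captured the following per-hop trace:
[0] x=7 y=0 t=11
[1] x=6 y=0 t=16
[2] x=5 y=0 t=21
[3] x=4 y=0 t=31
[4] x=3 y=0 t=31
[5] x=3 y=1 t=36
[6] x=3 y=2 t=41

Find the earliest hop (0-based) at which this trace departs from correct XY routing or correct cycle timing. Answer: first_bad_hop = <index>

first_bad_hop = 3

  1: Δx=-1 Δy=+0 Δt=5 [ok]
  2: Δx=-1 Δy=+0 Δt=5 [ok]
  3: Δx=-1 Δy=+0 Δt=10 [BAD: Δcyc=10≠L]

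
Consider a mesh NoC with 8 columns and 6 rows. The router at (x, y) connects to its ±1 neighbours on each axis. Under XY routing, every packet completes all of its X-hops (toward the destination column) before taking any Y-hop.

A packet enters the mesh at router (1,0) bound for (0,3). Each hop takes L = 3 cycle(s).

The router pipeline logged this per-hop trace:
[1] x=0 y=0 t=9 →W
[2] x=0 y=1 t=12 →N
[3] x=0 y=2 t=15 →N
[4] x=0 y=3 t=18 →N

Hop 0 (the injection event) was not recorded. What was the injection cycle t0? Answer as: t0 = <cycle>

t0 = 6

Hop 1 reached at cycle 9; hop k is at t0 + k·L.
So t0 = 9 − 1·3 = 6.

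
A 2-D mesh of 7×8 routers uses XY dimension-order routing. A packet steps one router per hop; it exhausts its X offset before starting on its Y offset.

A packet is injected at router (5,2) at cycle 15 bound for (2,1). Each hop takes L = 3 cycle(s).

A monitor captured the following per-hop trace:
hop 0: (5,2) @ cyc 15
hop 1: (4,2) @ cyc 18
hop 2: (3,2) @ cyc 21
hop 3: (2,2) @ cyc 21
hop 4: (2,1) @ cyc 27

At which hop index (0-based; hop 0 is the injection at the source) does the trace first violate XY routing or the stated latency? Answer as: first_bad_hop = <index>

check 1→ d=(-1,0) cyc+3: ok
check 2→ d=(-1,0) cyc+3: ok
check 3→ d=(-1,0) cyc+0: BAD: Δcyc=0≠L

first_bad_hop = 3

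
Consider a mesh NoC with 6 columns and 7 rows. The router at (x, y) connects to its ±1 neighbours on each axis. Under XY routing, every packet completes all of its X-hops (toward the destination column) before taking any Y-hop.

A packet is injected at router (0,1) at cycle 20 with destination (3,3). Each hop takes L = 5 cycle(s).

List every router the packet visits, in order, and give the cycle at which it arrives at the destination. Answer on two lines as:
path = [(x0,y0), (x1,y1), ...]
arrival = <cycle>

hop 0: (0,1) @ cyc 20
hop 1: (1,1) @ cyc 25  [E]
hop 2: (2,1) @ cyc 30  [E]
hop 3: (3,1) @ cyc 35  [E]
hop 4: (3,2) @ cyc 40  [N]
hop 5: (3,3) @ cyc 45  [N]

path = [(0,1), (1,1), (2,1), (3,1), (3,2), (3,3)]
arrival = 45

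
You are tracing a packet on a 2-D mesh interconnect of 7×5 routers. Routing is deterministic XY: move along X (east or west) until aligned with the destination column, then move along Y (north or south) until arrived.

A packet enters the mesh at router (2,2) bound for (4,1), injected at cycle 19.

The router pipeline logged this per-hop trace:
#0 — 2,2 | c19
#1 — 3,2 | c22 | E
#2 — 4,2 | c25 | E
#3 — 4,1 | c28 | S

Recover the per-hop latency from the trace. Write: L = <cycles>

Between hops 0 and 1 the cycle counter advances 22 − 19 = 3.
That increment is L by definition: L = 3.

L = 3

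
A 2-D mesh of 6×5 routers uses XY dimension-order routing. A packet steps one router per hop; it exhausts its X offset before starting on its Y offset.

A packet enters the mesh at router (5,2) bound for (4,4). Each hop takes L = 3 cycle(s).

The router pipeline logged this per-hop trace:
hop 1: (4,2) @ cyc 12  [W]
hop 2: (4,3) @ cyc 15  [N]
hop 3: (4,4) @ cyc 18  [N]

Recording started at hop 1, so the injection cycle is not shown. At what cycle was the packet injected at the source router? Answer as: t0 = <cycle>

t0 = 9

At hop 1 the cycle is 12; in general cyc_k = t0 + kL.
So t0 = 12 − 1·3 = 9.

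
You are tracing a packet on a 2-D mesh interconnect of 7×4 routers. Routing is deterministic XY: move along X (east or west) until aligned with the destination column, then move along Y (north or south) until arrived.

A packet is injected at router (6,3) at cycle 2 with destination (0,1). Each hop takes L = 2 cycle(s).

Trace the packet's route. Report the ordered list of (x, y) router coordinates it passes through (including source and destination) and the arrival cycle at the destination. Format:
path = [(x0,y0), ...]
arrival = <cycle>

  0. router=(6,3) cycle=2 (inject)
  1. router=(5,3) cycle=4 dir=W
  2. router=(4,3) cycle=6 dir=W
  3. router=(3,3) cycle=8 dir=W
  4. router=(2,3) cycle=10 dir=W
  5. router=(1,3) cycle=12 dir=W
  6. router=(0,3) cycle=14 dir=W
  7. router=(0,2) cycle=16 dir=S
  8. router=(0,1) cycle=18 dir=S

path = [(6,3), (5,3), (4,3), (3,3), (2,3), (1,3), (0,3), (0,2), (0,1)]
arrival = 18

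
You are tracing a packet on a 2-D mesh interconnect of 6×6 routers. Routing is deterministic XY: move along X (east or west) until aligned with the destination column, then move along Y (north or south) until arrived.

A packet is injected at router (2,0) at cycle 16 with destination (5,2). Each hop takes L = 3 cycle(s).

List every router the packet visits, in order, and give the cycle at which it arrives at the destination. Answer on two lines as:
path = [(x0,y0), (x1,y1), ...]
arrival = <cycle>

#0 — 2,0 | c16
#1 — 3,0 | c19 | E
#2 — 4,0 | c22 | E
#3 — 5,0 | c25 | E
#4 — 5,1 | c28 | N
#5 — 5,2 | c31 | N

path = [(2,0), (3,0), (4,0), (5,0), (5,1), (5,2)]
arrival = 31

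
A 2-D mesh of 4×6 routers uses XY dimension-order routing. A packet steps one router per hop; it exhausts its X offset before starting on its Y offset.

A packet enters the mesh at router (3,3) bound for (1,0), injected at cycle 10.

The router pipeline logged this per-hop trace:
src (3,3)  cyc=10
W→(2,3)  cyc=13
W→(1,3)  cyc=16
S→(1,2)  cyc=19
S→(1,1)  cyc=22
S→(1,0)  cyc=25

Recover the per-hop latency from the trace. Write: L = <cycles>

From hop 0 (10) to hop 1 (13): +3 cycles.
Per-hop latency L = Δcyc = 3.

L = 3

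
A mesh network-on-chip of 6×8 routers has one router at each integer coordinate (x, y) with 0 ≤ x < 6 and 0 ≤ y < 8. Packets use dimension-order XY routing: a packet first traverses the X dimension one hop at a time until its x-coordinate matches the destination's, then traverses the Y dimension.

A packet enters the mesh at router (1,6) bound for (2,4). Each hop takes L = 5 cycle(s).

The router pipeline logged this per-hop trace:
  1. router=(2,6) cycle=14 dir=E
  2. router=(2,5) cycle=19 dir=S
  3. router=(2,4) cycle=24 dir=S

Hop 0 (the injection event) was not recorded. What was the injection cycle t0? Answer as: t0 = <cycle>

t0 = 9

At hop 1 the cycle is 14; in general cyc_k = t0 + kL.
Therefore t0 = 14 − L = 9.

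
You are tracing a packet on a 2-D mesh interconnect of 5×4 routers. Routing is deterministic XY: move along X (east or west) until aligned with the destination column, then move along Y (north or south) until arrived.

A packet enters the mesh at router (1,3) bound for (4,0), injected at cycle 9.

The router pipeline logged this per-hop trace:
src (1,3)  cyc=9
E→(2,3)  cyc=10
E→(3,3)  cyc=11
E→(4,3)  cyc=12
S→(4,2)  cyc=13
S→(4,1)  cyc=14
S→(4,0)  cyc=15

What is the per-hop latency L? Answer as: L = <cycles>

L = 1

Δcyc across hop 0→1: 10 − 9 = 1.
That increment is L by definition: L = 1.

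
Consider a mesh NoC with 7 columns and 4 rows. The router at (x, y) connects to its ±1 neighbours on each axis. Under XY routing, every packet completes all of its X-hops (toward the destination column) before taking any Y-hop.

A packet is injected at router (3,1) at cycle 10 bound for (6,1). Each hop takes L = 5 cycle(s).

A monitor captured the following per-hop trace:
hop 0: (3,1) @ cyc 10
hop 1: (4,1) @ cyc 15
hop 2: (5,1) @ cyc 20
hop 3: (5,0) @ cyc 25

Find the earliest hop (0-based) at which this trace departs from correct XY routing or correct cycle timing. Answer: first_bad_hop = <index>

hop 1: step (+1,+0), +5 cyc — ok
hop 2: step (+1,+0), +5 cyc — ok
hop 3: step (+0,-1), +5 cyc — BAD: Y-move but x=5≠6

first_bad_hop = 3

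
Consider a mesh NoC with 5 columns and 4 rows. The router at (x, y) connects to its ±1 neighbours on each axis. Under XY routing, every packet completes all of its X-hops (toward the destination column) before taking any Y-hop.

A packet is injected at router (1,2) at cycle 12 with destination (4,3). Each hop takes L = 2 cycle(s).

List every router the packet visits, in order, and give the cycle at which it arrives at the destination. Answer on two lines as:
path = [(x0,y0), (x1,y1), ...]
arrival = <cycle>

path = [(1,2), (2,2), (3,2), (4,2), (4,3)]
arrival = 20

hop 0: (1,2) @ cyc 12
hop 1: (2,2) @ cyc 14  [E]
hop 2: (3,2) @ cyc 16  [E]
hop 3: (4,2) @ cyc 18  [E]
hop 4: (4,3) @ cyc 20  [N]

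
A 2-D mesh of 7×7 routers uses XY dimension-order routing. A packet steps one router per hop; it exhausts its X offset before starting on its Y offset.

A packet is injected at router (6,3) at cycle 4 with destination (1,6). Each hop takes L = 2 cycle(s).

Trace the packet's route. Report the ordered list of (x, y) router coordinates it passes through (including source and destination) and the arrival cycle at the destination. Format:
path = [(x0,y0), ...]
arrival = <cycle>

hop 0: (6,3) @ cyc 4
hop 1: (5,3) @ cyc 6  [W]
hop 2: (4,3) @ cyc 8  [W]
hop 3: (3,3) @ cyc 10  [W]
hop 4: (2,3) @ cyc 12  [W]
hop 5: (1,3) @ cyc 14  [W]
hop 6: (1,4) @ cyc 16  [N]
hop 7: (1,5) @ cyc 18  [N]
hop 8: (1,6) @ cyc 20  [N]

path = [(6,3), (5,3), (4,3), (3,3), (2,3), (1,3), (1,4), (1,5), (1,6)]
arrival = 20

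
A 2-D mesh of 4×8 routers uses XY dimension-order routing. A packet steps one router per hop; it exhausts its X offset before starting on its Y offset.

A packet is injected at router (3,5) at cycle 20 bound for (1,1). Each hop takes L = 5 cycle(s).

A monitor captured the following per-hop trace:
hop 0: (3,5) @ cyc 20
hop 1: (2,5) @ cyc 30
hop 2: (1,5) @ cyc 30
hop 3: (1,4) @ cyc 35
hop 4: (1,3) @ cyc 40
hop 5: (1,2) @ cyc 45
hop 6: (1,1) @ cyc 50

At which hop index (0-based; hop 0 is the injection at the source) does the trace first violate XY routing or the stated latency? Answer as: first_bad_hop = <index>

first_bad_hop = 1

hop 1: step (-1,+0), +10 cyc — BAD: Δcyc=10≠L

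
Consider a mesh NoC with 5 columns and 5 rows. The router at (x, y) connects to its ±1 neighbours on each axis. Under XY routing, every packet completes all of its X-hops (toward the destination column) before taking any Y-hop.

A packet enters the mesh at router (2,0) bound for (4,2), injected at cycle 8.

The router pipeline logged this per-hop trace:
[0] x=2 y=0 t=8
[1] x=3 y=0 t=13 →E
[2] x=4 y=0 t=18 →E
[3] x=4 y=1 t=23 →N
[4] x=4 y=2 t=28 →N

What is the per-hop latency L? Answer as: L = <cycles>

L = 5

Δcyc across hop 0→1: 13 − 8 = 5.
One hop costs L cycles, so L = 5.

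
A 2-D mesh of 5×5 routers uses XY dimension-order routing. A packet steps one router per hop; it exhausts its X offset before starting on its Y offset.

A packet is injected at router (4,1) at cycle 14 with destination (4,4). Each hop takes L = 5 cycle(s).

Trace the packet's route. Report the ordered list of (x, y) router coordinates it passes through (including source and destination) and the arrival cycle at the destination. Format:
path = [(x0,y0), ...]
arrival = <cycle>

path = [(4,1), (4,2), (4,3), (4,4)]
arrival = 29

  0. router=(4,1) cycle=14 (inject)
  1. router=(4,2) cycle=19 dir=N
  2. router=(4,3) cycle=24 dir=N
  3. router=(4,4) cycle=29 dir=N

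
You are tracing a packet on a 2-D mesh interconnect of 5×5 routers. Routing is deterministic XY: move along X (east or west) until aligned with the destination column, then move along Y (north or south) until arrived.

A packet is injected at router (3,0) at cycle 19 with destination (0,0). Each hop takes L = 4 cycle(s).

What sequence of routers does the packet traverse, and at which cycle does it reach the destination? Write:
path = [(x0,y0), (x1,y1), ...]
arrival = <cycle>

path = [(3,0), (2,0), (1,0), (0,0)]
arrival = 31

t=19: at (3,0)
t=23: at (2,0) after W
t=27: at (1,0) after W
t=31: at (0,0) after W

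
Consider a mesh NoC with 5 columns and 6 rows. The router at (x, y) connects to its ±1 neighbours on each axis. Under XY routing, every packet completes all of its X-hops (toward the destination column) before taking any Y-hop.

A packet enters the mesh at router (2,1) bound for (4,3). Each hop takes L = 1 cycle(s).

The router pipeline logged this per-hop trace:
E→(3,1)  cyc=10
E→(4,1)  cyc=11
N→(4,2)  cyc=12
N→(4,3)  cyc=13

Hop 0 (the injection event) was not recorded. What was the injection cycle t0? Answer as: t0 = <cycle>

cyc[1] = 10 and cyc[k] = t0 + k·L for every k.
So t0 = 10 − 1·1 = 9.

t0 = 9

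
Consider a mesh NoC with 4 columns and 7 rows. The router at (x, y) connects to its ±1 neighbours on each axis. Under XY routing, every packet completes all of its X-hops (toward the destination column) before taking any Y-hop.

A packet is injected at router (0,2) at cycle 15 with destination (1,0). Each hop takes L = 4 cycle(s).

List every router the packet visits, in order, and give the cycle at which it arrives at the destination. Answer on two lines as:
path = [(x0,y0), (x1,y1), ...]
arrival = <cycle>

hop 0: (0,2) @ cyc 15
hop 1: (1,2) @ cyc 19  [E]
hop 2: (1,1) @ cyc 23  [S]
hop 3: (1,0) @ cyc 27  [S]

path = [(0,2), (1,2), (1,1), (1,0)]
arrival = 27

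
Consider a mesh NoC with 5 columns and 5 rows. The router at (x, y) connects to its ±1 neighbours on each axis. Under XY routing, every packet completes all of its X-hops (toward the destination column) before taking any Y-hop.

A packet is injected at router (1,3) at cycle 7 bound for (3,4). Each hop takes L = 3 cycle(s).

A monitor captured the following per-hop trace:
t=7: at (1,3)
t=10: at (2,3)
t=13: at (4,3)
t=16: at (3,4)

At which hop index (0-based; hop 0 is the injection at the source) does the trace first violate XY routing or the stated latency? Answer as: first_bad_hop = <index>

check 1→ d=(1,0) cyc+3: ok
check 2→ d=(2,0) cyc+3: BAD: non-unit step

first_bad_hop = 2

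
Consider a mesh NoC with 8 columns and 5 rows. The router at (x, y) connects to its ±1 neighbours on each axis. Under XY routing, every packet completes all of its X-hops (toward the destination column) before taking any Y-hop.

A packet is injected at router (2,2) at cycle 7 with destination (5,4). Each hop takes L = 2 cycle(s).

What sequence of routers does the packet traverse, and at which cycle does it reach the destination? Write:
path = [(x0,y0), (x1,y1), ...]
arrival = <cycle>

path = [(2,2), (3,2), (4,2), (5,2), (5,3), (5,4)]
arrival = 17

  0. router=(2,2) cycle=7 (inject)
  1. router=(3,2) cycle=9 dir=E
  2. router=(4,2) cycle=11 dir=E
  3. router=(5,2) cycle=13 dir=E
  4. router=(5,3) cycle=15 dir=N
  5. router=(5,4) cycle=17 dir=N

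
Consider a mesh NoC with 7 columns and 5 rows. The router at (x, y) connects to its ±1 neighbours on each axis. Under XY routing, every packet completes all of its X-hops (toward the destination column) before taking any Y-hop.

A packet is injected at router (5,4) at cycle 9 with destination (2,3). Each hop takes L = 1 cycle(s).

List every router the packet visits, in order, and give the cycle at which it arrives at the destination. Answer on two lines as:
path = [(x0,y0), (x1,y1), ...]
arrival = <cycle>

t=9: at (5,4)
t=10: at (4,4) after W
t=11: at (3,4) after W
t=12: at (2,4) after W
t=13: at (2,3) after S

path = [(5,4), (4,4), (3,4), (2,4), (2,3)]
arrival = 13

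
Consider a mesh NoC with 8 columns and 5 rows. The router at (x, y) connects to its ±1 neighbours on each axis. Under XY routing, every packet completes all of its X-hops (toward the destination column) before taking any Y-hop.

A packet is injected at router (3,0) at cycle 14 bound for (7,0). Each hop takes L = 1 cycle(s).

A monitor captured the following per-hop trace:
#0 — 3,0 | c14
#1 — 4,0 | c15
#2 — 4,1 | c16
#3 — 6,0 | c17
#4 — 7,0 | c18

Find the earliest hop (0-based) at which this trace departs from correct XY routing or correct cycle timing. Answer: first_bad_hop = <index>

[1] (+1,+0) / 1c ⇒ ok
[2] (+0,+1) / 1c ⇒ BAD: Y-move but x=4≠7

first_bad_hop = 2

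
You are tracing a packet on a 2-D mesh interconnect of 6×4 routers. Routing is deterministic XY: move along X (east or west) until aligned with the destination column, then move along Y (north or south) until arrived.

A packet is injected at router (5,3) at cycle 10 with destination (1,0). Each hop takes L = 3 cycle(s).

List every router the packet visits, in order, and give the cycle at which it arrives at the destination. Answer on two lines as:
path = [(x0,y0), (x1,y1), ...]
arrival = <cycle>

src (5,3)  cyc=10
W→(4,3)  cyc=13
W→(3,3)  cyc=16
W→(2,3)  cyc=19
W→(1,3)  cyc=22
S→(1,2)  cyc=25
S→(1,1)  cyc=28
S→(1,0)  cyc=31

path = [(5,3), (4,3), (3,3), (2,3), (1,3), (1,2), (1,1), (1,0)]
arrival = 31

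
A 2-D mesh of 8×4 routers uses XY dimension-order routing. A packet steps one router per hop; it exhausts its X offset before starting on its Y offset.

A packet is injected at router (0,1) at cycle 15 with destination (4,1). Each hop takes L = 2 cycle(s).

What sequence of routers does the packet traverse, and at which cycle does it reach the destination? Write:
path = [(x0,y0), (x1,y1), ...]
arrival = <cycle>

#0 — 0,1 | c15
#1 — 1,1 | c17 | E
#2 — 2,1 | c19 | E
#3 — 3,1 | c21 | E
#4 — 4,1 | c23 | E

path = [(0,1), (1,1), (2,1), (3,1), (4,1)]
arrival = 23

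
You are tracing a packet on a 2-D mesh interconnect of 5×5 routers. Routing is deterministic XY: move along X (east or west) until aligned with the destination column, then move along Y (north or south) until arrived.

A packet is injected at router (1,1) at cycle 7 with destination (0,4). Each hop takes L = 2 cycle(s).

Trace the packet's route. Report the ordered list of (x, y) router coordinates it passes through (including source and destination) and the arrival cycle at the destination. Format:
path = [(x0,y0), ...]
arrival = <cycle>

path = [(1,1), (0,1), (0,2), (0,3), (0,4)]
arrival = 15

[0] x=1 y=1 t=7
[1] x=0 y=1 t=9 →W
[2] x=0 y=2 t=11 →N
[3] x=0 y=3 t=13 →N
[4] x=0 y=4 t=15 →N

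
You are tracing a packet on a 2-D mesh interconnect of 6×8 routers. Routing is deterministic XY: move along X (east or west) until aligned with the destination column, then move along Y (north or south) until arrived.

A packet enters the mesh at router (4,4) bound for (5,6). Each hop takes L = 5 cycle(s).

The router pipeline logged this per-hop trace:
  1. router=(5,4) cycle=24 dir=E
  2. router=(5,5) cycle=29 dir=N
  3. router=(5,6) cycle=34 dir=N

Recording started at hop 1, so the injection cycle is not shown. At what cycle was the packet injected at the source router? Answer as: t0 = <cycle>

At hop 1 the cycle is 24; in general cyc_k = t0 + kL.
Subtract one hop: t0 = 24 − 5 = 19.

t0 = 19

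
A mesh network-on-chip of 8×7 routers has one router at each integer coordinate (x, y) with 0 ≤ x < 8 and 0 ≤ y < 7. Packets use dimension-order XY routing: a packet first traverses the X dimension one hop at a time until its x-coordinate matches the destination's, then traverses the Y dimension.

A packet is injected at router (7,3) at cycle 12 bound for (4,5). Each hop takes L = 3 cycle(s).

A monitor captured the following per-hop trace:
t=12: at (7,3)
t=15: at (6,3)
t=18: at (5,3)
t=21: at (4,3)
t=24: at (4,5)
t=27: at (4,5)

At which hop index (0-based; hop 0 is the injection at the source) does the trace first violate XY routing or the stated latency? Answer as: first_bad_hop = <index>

check 1→ d=(-1,0) cyc+3: ok
check 2→ d=(-1,0) cyc+3: ok
check 3→ d=(-1,0) cyc+3: ok
check 4→ d=(0,2) cyc+3: BAD: non-unit step

first_bad_hop = 4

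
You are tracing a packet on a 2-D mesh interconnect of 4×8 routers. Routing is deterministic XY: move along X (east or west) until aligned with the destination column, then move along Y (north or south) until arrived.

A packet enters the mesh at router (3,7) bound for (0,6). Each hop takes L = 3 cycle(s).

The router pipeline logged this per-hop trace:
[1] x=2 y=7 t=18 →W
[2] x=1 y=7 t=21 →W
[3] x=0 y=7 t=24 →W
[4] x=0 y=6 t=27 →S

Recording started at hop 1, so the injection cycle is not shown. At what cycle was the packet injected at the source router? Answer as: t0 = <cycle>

Hop 1 reached at cycle 18; hop k is at t0 + k·L.
Therefore t0 = 18 − L = 15.

t0 = 15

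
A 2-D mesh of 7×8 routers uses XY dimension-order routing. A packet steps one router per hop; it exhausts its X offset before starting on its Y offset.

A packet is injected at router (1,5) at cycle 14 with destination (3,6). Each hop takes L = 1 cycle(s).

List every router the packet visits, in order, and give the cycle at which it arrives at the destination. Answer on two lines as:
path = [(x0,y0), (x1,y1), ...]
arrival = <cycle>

#0 — 1,5 | c14
#1 — 2,5 | c15 | E
#2 — 3,5 | c16 | E
#3 — 3,6 | c17 | N

path = [(1,5), (2,5), (3,5), (3,6)]
arrival = 17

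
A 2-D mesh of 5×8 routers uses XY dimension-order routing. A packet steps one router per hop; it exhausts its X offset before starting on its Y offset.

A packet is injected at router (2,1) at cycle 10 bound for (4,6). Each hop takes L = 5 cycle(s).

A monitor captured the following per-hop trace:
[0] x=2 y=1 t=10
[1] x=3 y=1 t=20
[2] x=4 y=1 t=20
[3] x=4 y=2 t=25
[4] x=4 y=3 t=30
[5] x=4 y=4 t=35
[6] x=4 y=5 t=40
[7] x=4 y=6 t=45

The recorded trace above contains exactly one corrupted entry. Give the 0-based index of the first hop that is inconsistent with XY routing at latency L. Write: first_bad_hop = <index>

  1: Δx=+1 Δy=+0 Δt=10 [BAD: Δcyc=10≠L]

first_bad_hop = 1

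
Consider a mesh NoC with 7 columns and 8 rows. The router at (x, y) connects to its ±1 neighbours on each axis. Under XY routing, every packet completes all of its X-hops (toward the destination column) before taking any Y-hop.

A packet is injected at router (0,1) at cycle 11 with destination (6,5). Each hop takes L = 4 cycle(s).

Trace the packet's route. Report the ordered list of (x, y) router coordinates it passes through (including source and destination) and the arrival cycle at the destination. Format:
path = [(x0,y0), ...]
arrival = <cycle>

t=11: at (0,1)
t=15: at (1,1) after E
t=19: at (2,1) after E
t=23: at (3,1) after E
t=27: at (4,1) after E
t=31: at (5,1) after E
t=35: at (6,1) after E
t=39: at (6,2) after N
t=43: at (6,3) after N
t=47: at (6,4) after N
t=51: at (6,5) after N

path = [(0,1), (1,1), (2,1), (3,1), (4,1), (5,1), (6,1), (6,2), (6,3), (6,4), (6,5)]
arrival = 51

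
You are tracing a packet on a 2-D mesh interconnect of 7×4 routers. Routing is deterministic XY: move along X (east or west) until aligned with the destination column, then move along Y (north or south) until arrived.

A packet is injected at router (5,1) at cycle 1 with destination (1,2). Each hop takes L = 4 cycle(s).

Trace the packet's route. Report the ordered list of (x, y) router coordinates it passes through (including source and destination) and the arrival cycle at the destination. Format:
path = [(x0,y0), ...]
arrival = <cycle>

path = [(5,1), (4,1), (3,1), (2,1), (1,1), (1,2)]
arrival = 21

  0. router=(5,1) cycle=1 (inject)
  1. router=(4,1) cycle=5 dir=W
  2. router=(3,1) cycle=9 dir=W
  3. router=(2,1) cycle=13 dir=W
  4. router=(1,1) cycle=17 dir=W
  5. router=(1,2) cycle=21 dir=N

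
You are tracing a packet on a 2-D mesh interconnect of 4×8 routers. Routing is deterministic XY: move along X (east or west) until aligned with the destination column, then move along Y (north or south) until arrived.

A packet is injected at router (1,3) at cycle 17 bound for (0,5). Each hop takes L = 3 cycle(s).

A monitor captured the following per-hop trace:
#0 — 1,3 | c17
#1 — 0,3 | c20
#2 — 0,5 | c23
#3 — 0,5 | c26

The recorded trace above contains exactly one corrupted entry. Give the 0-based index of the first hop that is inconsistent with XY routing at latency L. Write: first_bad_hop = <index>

first_bad_hop = 2

[1] (-1,+0) / 3c ⇒ ok
[2] (+0,+2) / 3c ⇒ BAD: non-unit step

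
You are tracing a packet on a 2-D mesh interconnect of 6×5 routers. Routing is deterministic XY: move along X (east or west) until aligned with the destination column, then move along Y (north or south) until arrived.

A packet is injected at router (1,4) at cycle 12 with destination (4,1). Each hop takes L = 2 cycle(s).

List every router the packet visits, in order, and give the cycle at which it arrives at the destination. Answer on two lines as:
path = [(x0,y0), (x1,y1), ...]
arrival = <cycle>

path = [(1,4), (2,4), (3,4), (4,4), (4,3), (4,2), (4,1)]
arrival = 24

[0] x=1 y=4 t=12
[1] x=2 y=4 t=14 →E
[2] x=3 y=4 t=16 →E
[3] x=4 y=4 t=18 →E
[4] x=4 y=3 t=20 →S
[5] x=4 y=2 t=22 →S
[6] x=4 y=1 t=24 →S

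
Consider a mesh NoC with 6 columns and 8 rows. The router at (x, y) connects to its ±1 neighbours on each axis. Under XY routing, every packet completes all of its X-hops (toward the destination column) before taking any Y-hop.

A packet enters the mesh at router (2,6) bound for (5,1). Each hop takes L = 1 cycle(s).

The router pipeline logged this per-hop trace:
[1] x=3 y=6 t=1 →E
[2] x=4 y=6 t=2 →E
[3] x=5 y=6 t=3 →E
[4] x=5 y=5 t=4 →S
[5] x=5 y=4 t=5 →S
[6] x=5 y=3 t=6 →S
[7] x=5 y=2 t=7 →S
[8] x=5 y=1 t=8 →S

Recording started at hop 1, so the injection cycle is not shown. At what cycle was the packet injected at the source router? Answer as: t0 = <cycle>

t0 = 0

At hop 1 the cycle is 1; in general cyc_k = t0 + kL.
Subtract one hop: t0 = 1 − 1 = 0.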